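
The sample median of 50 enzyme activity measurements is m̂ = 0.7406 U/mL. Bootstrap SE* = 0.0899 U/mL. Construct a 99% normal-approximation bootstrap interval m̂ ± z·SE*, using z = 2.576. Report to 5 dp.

Margin = 2.576 × 0.0899 = 0.231582
Interval: 0.7406 ± 0.231582

(0.50902, 0.97218)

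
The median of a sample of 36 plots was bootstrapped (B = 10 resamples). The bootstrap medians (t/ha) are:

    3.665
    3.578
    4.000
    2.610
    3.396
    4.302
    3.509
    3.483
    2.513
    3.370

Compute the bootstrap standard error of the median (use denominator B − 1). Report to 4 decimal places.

SE* = 0.5465

Bootstrap SE is the standard deviation of the 10 replicate medians.
Mean of replicates: (3.665 + 3.578 + 4.000 + 2.610 + 3.396 + 4.302 + 3.509 + 3.483 + 2.513 + 3.370) / 10 = 34.42600 / 10 = 3.44260
Sum of squared deviations: (+0.22240)² + (+0.13540)² + (+0.55740)² + (−0.83260)² + (−0.04660)² + (+0.85940)² + (+0.06640)² + (+0.04040)² + (−0.92960)² + (−0.07260)² = 2.68792
Variance = 2.68792 / 9 = 0.29866
SE* = √0.29866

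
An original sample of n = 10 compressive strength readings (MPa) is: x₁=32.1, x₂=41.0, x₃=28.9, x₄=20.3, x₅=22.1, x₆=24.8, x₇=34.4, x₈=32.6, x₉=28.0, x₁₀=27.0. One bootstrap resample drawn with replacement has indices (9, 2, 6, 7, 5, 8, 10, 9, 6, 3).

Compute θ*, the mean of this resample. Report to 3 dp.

θ* = 29.160

Resample values: 28.0, 41.0, 24.8, 34.4, 22.1, 32.6, 27.0, 28.0, 24.8, 28.9.
Mean = (28.0 + 41.0 + 24.8 + 34.4 + 22.1 + 32.6 + 27.0 + 28.0 + 24.8 + 28.9) / 10 = 291.60 / 10 = 29.160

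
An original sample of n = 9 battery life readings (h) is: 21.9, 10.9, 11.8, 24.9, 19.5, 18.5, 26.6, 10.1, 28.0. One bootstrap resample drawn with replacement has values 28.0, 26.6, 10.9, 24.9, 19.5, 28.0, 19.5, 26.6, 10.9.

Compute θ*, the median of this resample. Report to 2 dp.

θ* = 24.90

Sorted: 10.9, 10.9, 19.5, 19.5, 24.9, 26.6, 26.6, 28.0, 28.0
Median = middle value = 24.90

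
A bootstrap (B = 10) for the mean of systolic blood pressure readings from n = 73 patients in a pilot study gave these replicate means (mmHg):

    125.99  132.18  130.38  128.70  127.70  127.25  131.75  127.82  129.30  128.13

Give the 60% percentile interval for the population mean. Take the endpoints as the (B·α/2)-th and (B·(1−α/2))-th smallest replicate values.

Sorted replicates: 125.99, 127.25, 127.70, 127.82, 128.13, 128.70, 129.30, 130.38, 131.75, 132.18
α = 0.40; lower rank = 10 × 0.200 = 2; upper rank = 10 × 0.800 = 8.
The 2nd smallest replicate is 127.25; the 8th is 130.38.

(127.25, 130.38)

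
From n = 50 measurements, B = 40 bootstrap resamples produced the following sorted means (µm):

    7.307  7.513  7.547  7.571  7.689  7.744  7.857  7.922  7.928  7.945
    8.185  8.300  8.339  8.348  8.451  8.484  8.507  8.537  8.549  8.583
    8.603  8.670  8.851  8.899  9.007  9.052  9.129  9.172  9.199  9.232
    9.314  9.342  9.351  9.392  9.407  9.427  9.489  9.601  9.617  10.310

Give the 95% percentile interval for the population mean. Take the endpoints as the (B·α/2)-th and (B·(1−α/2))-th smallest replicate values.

(7.307, 9.617)

α = 0.05; lower rank = 40 × 0.025 = 1; upper rank = 40 × 0.975 = 39.
The 1st smallest replicate is 7.307; the 39th is 9.617.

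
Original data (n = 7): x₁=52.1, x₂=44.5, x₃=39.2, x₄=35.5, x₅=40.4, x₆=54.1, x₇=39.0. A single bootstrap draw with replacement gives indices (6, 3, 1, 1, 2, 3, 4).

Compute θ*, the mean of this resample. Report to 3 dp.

Resample values: 54.1, 39.2, 52.1, 52.1, 44.5, 39.2, 35.5.
Mean = (54.1 + 39.2 + 52.1 + 52.1 + 44.5 + 39.2 + 35.5) / 7 = 316.70 / 7 = 45.243

θ* = 45.243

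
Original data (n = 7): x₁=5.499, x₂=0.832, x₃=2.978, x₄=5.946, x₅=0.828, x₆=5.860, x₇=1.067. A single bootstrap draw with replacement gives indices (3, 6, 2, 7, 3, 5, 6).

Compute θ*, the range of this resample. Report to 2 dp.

θ* = 5.03

Resample values: 2.978, 5.860, 0.832, 1.067, 2.978, 0.828, 5.860.
Range = 5.860 − 0.828 = 5.03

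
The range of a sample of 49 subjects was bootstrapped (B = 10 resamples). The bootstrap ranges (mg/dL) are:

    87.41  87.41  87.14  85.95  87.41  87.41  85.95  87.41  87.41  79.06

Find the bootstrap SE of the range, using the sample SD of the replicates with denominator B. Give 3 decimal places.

SE* = 2.465

Bootstrap SE is the standard deviation of the 10 replicate ranges.
Mean of replicates: (87.41 + 87.41 + 87.14 + 85.95 + 87.41 + 87.41 + 85.95 + 87.41 + 87.41 + 79.06) / 10 = 862.5600 / 10 = 86.2560
Sum of squared deviations: (+1.1540)² + (+1.1540)² + (+0.8840)² + (−0.3060)² + (+1.1540)² + (+1.1540)² + (−0.3060)² + (+1.1540)² + (+1.1540)² + (−7.1960)² = 60.7414
Variance = 60.7414 / 10 = 6.0741
SE* = √6.0741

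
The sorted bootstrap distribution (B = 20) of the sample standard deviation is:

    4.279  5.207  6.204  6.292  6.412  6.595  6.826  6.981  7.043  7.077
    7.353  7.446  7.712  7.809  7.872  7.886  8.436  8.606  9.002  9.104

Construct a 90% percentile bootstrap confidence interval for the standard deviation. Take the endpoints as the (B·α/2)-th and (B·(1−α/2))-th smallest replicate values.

α = 0.10; lower rank = 20 × 0.050 = 1; upper rank = 20 × 0.950 = 19.
The 1st smallest replicate is 4.279; the 19th is 9.002.

(4.279, 9.002)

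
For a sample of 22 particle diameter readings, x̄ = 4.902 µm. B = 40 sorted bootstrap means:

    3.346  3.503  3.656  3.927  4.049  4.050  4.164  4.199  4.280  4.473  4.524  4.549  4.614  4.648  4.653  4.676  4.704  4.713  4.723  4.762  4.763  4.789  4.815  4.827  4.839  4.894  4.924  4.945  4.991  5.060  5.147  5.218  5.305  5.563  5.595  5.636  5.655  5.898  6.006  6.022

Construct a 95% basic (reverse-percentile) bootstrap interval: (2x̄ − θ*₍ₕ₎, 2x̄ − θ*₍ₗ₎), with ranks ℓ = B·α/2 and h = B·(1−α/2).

Percentile endpoints at ranks 1 and 39: θ*₍1₎ = 3.346, θ*₍39₎ = 6.006.
Basic interval reflects these around x̄:
  lower = 2 × 4.902 − 6.006 = 3.798
  upper = 2 × 4.902 − 3.346 = 6.458

(3.798, 6.458)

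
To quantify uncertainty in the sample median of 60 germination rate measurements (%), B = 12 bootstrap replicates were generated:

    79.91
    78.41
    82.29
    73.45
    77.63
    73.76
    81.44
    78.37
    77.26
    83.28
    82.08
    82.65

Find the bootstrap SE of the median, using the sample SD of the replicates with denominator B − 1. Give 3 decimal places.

Bootstrap SE is the standard deviation of the 12 replicate medians.
Mean of replicates: (79.91 + 78.41 + 82.29 + 73.45 + 77.63 + 73.76 + 81.44 + 78.37 + 77.26 + 83.28 + 82.08 + 82.65) / 12 = 950.5300 / 12 = 79.2108
Sum of squared deviations: (+0.6992)² + (−0.8008)² + (+3.0792)² + (−5.7608)² + (−1.5808)² + (−5.4508)² + (+2.2292)² + (−0.8408)² + (−1.9508)² + (+4.0692)² + (+2.8692)² + (+3.4392)² = 122.1093
Variance = 122.1093 / 11 = 11.1008
SE* = √11.1008

SE* = 3.332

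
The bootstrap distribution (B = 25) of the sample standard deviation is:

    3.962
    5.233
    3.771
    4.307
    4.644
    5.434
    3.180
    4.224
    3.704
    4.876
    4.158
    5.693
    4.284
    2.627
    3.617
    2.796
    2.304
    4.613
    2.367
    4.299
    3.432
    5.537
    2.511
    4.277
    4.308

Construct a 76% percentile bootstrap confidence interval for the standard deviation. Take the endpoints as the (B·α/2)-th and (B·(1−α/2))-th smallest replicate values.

Sorted replicates: 2.304, 2.367, 2.511, 2.627, 2.796, 3.180, 3.432, 3.617, 3.704, 3.771, 3.962, 4.158, 4.224, 4.277, 4.284, 4.299, 4.307, 4.308, 4.613, 4.644, 4.876, 5.233, 5.434, 5.537, 5.693
α = 0.24; lower rank = 25 × 0.120 = 3; upper rank = 25 × 0.880 = 22.
The 3rd smallest replicate is 2.511; the 22nd is 5.233.

(2.511, 5.233)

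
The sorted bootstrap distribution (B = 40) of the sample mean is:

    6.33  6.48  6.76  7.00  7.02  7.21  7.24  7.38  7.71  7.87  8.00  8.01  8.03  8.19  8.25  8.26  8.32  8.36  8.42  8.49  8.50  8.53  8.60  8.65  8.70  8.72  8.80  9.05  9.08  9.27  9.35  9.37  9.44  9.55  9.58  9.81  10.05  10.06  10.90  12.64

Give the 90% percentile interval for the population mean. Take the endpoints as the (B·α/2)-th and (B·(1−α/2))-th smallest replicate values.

(6.48, 10.06)

α = 0.10; lower rank = 40 × 0.050 = 2; upper rank = 40 × 0.950 = 38.
The 2nd smallest replicate is 6.48; the 38th is 10.06.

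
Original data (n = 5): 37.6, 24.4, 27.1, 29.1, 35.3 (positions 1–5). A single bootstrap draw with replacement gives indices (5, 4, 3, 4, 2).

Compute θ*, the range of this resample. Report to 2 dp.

θ* = 10.90

Resample values: 35.3, 29.1, 27.1, 29.1, 24.4.
Range = 35.3 − 24.4 = 10.90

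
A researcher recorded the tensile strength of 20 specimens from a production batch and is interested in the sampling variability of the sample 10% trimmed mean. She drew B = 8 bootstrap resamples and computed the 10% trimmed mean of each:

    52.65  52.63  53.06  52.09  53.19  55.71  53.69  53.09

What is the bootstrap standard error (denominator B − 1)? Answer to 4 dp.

SE* = 1.0954

Bootstrap SE is the standard deviation of the 8 replicate 10% trimmed means.
Mean of replicates: (52.65 + 52.63 + 53.06 + 52.09 + 53.19 + 55.71 + 53.69 + 53.09) / 8 = 426.11000 / 8 = 53.26375
Sum of squared deviations: (−0.61375)² + (−0.63375)² + (−0.20375)² + (−1.17375)² + (−0.07375)² + (+2.44625)² + (+0.42625)² + (−0.17375)² = 8.39899
Variance = 8.39899 / 7 = 1.19986
SE* = √1.19986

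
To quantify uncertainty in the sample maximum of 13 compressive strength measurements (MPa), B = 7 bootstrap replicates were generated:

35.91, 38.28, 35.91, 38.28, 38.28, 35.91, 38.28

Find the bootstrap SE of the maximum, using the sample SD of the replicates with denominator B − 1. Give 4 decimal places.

SE* = 1.2668

Bootstrap SE is the standard deviation of the 7 replicate maximums.
Mean of replicates: (35.91 + 38.28 + 35.91 + 38.28 + 38.28 + 35.91 + 38.28) / 7 = 260.85000 / 7 = 37.26429
Sum of squared deviations: (−1.35429)² + (+1.01571)² + (−1.35429)² + (+1.01571)² + (+1.01571)² + (−1.35429)² + (+1.01571)² = 9.62897
Variance = 9.62897 / 6 = 1.60483
SE* = √1.60483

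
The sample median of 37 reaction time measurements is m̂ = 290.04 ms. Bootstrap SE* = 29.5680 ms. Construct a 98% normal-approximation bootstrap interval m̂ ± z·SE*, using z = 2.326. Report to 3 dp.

(221.265, 358.815)

Margin = 2.326 × 29.5680 = 68.7752
Interval: 290.04 ± 68.7752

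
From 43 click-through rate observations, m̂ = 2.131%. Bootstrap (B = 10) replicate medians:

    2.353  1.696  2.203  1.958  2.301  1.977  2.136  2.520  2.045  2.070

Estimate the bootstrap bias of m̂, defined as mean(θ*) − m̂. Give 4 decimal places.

bias = −0.0051

mean(θ*) = (2.353 + 1.696 + 2.203 + 1.958 + 2.301 + 1.977 + 2.136 + 2.520 + 2.045 + 2.070) / 10 = 2.12590
bias = 2.12590 − 2.131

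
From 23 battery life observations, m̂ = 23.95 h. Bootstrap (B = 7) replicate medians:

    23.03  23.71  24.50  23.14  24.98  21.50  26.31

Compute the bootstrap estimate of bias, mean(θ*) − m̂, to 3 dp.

bias = −0.069

mean(θ*) = (23.03 + 23.71 + 24.50 + 23.14 + 24.98 + 21.50 + 26.31) / 7 = 23.8814
bias = 23.8814 − 23.95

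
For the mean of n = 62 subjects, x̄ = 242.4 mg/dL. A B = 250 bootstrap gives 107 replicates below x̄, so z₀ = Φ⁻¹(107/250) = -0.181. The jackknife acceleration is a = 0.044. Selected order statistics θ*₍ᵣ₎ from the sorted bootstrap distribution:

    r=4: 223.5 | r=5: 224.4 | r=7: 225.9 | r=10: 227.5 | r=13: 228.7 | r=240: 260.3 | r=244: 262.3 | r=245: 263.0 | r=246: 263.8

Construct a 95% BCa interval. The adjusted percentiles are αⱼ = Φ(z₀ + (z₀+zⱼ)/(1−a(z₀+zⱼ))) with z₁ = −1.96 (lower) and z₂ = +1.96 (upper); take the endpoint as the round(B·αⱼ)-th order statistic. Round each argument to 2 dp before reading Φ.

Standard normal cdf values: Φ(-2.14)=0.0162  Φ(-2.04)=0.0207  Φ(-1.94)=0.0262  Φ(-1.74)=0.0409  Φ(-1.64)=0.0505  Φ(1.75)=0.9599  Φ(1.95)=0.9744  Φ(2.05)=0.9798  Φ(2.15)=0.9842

Lower: z₀ + z₁ = -0.181 + (-1.960) = -2.141; 1 − a(z₀+z₁) = 1 − (0.044)(-2.141) = 1.0942; argument = -0.181 + (-2.141)/1.0942 = -2.1377 → -2.14.
α₁ = Φ(-2.14) = 0.0162; rank = round(250 × 0.0162) = 4; θ*₍4₎ = 223.5.
Upper: z₀ + z₂ = 1.779; 1 − a(z₀+z₂) = 0.9217; argument = 1.7491 → 1.75; α₂ = 0.9599; rank = 240; θ*₍240₎ = 260.3.

(223.5, 260.3)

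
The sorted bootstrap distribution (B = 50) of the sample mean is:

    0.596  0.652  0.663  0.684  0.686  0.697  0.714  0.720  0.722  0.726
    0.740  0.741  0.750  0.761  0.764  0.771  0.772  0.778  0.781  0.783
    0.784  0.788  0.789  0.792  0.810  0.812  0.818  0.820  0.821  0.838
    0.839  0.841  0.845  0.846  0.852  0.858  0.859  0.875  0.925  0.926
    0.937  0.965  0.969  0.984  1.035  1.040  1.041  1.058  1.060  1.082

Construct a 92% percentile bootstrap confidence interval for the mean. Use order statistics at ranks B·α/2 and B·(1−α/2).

(0.652, 1.058)

α = 0.08; lower rank = 50 × 0.040 = 2; upper rank = 50 × 0.960 = 48.
The 2nd smallest replicate is 0.652; the 48th is 1.058.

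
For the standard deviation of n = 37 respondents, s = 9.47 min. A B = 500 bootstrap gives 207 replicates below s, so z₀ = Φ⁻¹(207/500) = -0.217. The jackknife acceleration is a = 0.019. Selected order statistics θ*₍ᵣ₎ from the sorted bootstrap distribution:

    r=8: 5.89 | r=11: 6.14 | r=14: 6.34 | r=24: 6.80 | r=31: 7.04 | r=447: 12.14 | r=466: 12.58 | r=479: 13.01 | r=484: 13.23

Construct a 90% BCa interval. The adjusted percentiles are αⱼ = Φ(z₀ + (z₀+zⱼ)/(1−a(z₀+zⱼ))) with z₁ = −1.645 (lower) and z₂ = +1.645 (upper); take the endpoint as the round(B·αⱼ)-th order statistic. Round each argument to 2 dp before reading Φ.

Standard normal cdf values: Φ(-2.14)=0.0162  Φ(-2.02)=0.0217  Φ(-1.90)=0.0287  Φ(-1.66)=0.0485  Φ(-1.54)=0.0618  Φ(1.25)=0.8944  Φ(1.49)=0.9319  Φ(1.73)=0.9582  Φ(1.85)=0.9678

Lower: z₀ + z₁ = -0.217 + (-1.645) = -1.862; 1 − a(z₀+z₁) = 1 − (0.019)(-1.862) = 1.0354; argument = -0.217 + (-1.862)/1.0354 = -2.0154 → -2.02.
α₁ = Φ(-2.02) = 0.0217; rank = round(500 × 0.0217) = 11; θ*₍11₎ = 6.14.
Upper: z₀ + z₂ = 1.428; 1 − a(z₀+z₂) = 0.9729; argument = 1.2508 → 1.25; α₂ = 0.8944; rank = 447; θ*₍447₎ = 12.14.

(6.14, 12.14)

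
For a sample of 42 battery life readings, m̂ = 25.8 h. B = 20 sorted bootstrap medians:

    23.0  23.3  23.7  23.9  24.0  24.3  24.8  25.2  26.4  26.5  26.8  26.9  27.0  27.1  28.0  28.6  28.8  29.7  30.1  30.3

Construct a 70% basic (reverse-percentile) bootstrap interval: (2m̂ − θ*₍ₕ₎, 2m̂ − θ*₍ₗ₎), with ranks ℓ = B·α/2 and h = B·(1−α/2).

Percentile endpoints at ranks 3 and 17: θ*₍3₎ = 23.7, θ*₍17₎ = 28.8.
Basic interval reflects these around m̂:
  lower = 2 × 25.8 − 28.8 = 22.8
  upper = 2 × 25.8 − 23.7 = 27.9

(22.8, 27.9)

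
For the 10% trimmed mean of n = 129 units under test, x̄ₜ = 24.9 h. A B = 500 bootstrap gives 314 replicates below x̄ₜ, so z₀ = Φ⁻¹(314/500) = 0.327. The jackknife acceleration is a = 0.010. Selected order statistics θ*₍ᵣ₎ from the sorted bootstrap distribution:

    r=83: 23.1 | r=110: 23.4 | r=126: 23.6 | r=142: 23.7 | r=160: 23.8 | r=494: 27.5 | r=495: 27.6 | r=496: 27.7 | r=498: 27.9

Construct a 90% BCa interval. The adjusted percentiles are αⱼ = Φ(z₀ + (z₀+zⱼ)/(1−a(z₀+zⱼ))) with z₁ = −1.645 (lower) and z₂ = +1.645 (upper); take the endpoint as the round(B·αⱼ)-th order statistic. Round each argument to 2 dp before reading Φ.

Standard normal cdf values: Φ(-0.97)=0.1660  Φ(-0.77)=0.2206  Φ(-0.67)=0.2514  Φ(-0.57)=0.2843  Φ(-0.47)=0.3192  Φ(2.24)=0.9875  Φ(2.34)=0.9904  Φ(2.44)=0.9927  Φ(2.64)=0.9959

Lower: z₀ + z₁ = 0.327 + (-1.645) = -1.318; 1 − a(z₀+z₁) = 1 − (0.010)(-1.318) = 1.0132; argument = 0.327 + (-1.318)/1.0132 = -0.9739 → -0.97.
α₁ = Φ(-0.97) = 0.1660; rank = round(500 × 0.1660) = 83; θ*₍83₎ = 23.1.
Upper: z₀ + z₂ = 1.972; 1 − a(z₀+z₂) = 0.9803; argument = 2.3387 → 2.34; α₂ = 0.9904; rank = 495; θ*₍495₎ = 27.6.

(23.1, 27.6)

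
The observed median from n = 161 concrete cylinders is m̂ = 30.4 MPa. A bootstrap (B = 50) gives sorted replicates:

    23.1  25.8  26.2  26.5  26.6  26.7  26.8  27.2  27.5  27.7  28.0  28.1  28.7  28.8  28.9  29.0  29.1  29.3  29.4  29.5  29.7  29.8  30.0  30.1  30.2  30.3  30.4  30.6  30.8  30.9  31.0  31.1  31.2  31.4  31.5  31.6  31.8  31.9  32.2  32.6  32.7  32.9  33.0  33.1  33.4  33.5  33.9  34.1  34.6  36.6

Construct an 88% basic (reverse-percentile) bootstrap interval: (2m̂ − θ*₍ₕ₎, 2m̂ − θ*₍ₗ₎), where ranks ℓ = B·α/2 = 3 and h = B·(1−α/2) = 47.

(26.9, 34.6)

Percentile endpoints at ranks 3 and 47: θ*₍3₎ = 26.2, θ*₍47₎ = 33.9.
Basic interval reflects these around m̂:
  lower = 2 × 30.4 − 33.9 = 26.9
  upper = 2 × 30.4 − 26.2 = 34.6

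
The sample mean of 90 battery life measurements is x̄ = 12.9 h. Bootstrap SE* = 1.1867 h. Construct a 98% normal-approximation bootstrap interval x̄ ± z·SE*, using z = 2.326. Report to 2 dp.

Margin = 2.326 × 1.1867 = 2.760
Interval: 12.9 ± 2.760

(10.14, 15.66)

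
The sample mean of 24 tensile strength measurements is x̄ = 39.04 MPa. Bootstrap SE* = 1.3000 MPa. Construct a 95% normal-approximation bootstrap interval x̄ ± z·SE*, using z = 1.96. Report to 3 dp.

(36.492, 41.588)

Margin = 1.96 × 1.3000 = 2.5480
Interval: 39.04 ± 2.5480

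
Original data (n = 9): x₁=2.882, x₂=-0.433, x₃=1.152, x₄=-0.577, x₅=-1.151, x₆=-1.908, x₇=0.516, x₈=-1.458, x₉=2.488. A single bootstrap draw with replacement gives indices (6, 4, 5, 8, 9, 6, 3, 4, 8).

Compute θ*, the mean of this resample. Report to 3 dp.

θ* = -0.600

Resample values: -1.908, -0.577, -1.151, -1.458, 2.488, -1.908, 1.152, -0.577, -1.458.
Mean = ((-1.908) + (-0.577) + (-1.151) + (-1.458) + 2.488 + (-1.908) + 1.152 + (-0.577) + (-1.458)) / 9 = -5.3970 / 9 = -0.600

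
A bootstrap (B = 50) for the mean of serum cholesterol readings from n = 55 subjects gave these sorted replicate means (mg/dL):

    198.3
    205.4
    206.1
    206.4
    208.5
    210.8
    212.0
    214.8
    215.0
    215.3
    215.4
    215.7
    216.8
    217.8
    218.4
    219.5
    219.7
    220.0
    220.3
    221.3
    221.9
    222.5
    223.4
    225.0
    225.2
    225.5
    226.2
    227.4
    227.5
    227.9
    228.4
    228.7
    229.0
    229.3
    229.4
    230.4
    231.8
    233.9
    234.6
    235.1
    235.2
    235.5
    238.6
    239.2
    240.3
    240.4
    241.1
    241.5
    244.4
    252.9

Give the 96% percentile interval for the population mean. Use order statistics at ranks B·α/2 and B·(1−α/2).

α = 0.04; lower rank = 50 × 0.020 = 1; upper rank = 50 × 0.980 = 49.
The 1st smallest replicate is 198.3; the 49th is 244.4.

(198.3, 244.4)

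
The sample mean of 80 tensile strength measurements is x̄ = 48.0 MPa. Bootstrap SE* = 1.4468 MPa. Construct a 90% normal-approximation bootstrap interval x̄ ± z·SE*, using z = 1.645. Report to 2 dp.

(45.62, 50.38)

Margin = 1.645 × 1.4468 = 2.380
Interval: 48.0 ± 2.380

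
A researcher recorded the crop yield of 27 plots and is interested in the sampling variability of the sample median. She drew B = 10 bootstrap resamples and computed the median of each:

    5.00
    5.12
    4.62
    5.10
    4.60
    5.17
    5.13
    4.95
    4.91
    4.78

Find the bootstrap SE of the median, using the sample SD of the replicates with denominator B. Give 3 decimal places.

Bootstrap SE is the standard deviation of the 10 replicate medians.
Mean of replicates: (5.00 + 5.12 + 4.62 + 5.10 + 4.60 + 5.17 + 5.13 + 4.95 + 4.91 + 4.78) / 10 = 49.3800 / 10 = 4.9380
Sum of squared deviations: (+0.0620)² + (+0.1820)² + (−0.3180)² + (+0.1620)² + (−0.3380)² + (+0.2320)² + (+0.1920)² + (+0.0120)² + (−0.0280)² + (−0.1580)² = 0.3952
Variance = 0.3952 / 10 = 0.0395
SE* = √0.0395

SE* = 0.199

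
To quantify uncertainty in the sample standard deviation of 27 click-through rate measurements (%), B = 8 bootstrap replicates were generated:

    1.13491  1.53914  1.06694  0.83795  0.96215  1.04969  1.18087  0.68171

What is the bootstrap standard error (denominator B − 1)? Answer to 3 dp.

Bootstrap SE is the standard deviation of the 8 replicate standard deviations.
Mean of replicates: (1.13491 + 1.53914 + 1.06694 + 0.83795 + 0.96215 + 1.04969 + 1.18087 + 0.68171) / 8 = 8.453360 / 8 = 1.056670
Sum of squared deviations: (+0.078240)² + (+0.482470)² + (+0.010270)² + (−0.218720)² + (−0.094520)² + (−0.006980)² + (+0.124200)² + (−0.374960)² = 0.451846
Variance = 0.451846 / 7 = 0.064549
SE* = √0.064549

SE* = 0.254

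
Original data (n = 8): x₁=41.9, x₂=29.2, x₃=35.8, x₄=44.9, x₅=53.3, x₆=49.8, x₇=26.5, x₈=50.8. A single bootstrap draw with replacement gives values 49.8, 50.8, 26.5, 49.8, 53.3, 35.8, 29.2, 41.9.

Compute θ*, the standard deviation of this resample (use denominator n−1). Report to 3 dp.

Mean = 42.1375; sum of squared deviations = 769.1987
s² = 769.1987 / 7 = 109.8855
s = √109.8855 = 10.483

θ* = 10.483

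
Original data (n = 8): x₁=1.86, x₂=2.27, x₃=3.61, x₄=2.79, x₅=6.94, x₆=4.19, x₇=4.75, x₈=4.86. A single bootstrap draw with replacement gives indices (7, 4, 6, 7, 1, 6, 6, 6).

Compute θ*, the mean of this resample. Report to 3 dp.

θ* = 3.864

Resample values: 4.75, 2.79, 4.19, 4.75, 1.86, 4.19, 4.19, 4.19.
Mean = (4.75 + 2.79 + 4.19 + 4.75 + 1.86 + 4.19 + 4.19 + 4.19) / 8 = 30.910 / 8 = 3.864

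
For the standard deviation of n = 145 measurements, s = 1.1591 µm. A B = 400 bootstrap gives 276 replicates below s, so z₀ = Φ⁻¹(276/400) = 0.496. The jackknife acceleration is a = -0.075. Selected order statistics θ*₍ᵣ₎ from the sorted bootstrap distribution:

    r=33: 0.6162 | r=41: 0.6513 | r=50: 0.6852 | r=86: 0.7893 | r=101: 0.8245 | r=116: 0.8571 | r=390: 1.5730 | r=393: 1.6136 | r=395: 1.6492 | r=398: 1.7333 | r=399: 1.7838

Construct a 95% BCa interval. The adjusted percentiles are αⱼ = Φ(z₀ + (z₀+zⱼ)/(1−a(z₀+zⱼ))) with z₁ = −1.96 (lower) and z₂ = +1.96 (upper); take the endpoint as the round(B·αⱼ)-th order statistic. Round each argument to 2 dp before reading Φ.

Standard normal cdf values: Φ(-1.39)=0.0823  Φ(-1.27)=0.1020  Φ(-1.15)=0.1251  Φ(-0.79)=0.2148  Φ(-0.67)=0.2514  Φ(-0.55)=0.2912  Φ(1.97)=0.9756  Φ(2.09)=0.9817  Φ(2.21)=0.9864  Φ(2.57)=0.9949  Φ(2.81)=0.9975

(0.6852, 1.7333)

Lower: z₀ + z₁ = 0.496 + (-1.960) = -1.464; 1 − a(z₀+z₁) = 1 − (-0.075)(-1.464) = 0.8902; argument = 0.496 + (-1.464)/0.8902 = -1.1486 → -1.15.
α₁ = Φ(-1.15) = 0.1251; rank = round(400 × 0.1251) = 50; θ*₍50₎ = 0.6852.
Upper: z₀ + z₂ = 2.456; 1 − a(z₀+z₂) = 1.1842; argument = 2.5700 → 2.57; α₂ = 0.9949; rank = 398; θ*₍398₎ = 1.7333.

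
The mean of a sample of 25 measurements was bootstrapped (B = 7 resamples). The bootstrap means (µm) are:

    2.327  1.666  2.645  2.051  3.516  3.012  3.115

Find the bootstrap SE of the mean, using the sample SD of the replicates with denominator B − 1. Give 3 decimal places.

SE* = 0.648

Bootstrap SE is the standard deviation of the 7 replicate means.
Mean of replicates: (2.327 + 1.666 + 2.645 + 2.051 + 3.516 + 3.012 + 3.115) / 7 = 18.3320 / 7 = 2.6189
Sum of squared deviations: (−0.2919)² + (−0.9529)² + (+0.0261)² + (−0.5679)² + (+0.8971)² + (+0.3931)² + (+0.4961)² = 2.5218
Variance = 2.5218 / 6 = 0.4203
SE* = √0.4203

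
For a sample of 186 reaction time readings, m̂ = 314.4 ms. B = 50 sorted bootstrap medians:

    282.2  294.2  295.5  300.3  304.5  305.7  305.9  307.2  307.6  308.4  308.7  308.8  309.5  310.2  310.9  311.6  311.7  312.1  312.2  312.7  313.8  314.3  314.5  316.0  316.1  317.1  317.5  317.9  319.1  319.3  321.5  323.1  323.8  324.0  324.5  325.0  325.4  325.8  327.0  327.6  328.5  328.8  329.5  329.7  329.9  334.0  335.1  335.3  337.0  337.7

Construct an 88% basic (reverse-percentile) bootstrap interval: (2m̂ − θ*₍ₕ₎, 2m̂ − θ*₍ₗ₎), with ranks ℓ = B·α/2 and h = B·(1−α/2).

(293.7, 333.3)

Percentile endpoints at ranks 3 and 47: θ*₍3₎ = 295.5, θ*₍47₎ = 335.1.
Basic interval reflects these around m̂:
  lower = 2 × 314.4 − 335.1 = 293.7
  upper = 2 × 314.4 − 295.5 = 333.3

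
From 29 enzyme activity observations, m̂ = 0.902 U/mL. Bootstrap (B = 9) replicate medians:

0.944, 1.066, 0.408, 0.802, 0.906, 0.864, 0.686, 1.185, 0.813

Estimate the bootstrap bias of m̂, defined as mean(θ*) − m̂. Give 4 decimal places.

bias = −0.0493

mean(θ*) = (0.944 + 1.066 + 0.408 + 0.802 + 0.906 + 0.864 + 0.686 + 1.185 + 0.813) / 9 = 0.85267
bias = 0.85267 − 0.902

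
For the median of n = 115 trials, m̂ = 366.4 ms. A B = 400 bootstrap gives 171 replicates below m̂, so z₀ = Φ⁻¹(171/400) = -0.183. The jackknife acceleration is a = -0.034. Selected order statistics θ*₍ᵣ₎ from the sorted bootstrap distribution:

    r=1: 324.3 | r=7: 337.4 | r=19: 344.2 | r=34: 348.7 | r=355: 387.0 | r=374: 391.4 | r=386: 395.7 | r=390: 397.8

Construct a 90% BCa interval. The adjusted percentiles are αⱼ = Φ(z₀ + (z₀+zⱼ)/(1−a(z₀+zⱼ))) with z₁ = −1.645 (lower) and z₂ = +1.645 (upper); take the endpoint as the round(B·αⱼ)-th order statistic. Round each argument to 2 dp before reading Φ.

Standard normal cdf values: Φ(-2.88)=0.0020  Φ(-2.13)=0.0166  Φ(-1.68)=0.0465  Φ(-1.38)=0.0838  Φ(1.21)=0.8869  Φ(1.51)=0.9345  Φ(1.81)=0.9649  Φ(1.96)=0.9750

Lower: z₀ + z₁ = -0.183 + (-1.645) = -1.828; 1 − a(z₀+z₁) = 1 − (-0.034)(-1.828) = 0.9378; argument = -0.183 + (-1.828)/0.9378 = -2.1321 → -2.13.
α₁ = Φ(-2.13) = 0.0166; rank = round(400 × 0.0166) = 7; θ*₍7₎ = 337.4.
Upper: z₀ + z₂ = 1.462; 1 − a(z₀+z₂) = 1.0497; argument = 1.2098 → 1.21; α₂ = 0.8869; rank = 355; θ*₍355₎ = 387.0.

(337.4, 387.0)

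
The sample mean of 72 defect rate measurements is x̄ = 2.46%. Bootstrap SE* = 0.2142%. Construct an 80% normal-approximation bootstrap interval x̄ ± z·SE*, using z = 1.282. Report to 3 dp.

Margin = 1.282 × 0.2142 = 0.2746
Interval: 2.46 ± 0.2746

(2.185, 2.735)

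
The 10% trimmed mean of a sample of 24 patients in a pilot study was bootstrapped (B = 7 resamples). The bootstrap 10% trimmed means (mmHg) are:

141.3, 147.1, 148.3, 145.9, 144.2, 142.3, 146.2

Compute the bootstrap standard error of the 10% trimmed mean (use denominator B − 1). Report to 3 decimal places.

Bootstrap SE is the standard deviation of the 7 replicate 10% trimmed means.
Mean of replicates: (141.3 + 147.1 + 148.3 + 145.9 + 144.2 + 142.3 + 146.2) / 7 = 1015.3000 / 7 = 145.0429
Sum of squared deviations: (−3.7429)² + (+2.0571)² + (+3.2571)² + (+0.8571)² + (−0.8429)² + (−2.7429)² + (+1.1571)² = 39.1571
Variance = 39.1571 / 6 = 6.5262
SE* = √6.5262

SE* = 2.555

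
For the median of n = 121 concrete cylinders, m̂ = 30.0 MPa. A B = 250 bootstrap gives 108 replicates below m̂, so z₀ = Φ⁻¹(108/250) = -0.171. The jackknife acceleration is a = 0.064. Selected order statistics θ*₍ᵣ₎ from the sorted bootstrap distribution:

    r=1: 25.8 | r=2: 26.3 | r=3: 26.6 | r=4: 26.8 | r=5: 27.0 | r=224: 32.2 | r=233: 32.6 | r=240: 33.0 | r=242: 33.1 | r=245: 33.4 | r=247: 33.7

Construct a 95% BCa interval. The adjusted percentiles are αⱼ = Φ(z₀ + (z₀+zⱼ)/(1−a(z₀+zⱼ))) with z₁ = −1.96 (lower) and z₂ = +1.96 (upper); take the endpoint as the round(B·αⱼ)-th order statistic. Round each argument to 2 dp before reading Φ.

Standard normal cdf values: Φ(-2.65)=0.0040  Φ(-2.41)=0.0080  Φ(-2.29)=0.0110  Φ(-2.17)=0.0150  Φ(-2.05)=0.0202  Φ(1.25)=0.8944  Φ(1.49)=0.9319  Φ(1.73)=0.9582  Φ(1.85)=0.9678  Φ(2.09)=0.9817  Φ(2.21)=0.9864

Lower: z₀ + z₁ = -0.171 + (-1.960) = -2.131; 1 − a(z₀+z₁) = 1 − (0.064)(-2.131) = 1.1364; argument = -0.171 + (-2.131)/1.1364 = -2.0462 → -2.05.
α₁ = Φ(-2.05) = 0.0202; rank = round(250 × 0.0202) = 5; θ*₍5₎ = 27.0.
Upper: z₀ + z₂ = 1.789; 1 − a(z₀+z₂) = 0.8855; argument = 1.8493 → 1.85; α₂ = 0.9678; rank = 242; θ*₍242₎ = 33.1.

(27.0, 33.1)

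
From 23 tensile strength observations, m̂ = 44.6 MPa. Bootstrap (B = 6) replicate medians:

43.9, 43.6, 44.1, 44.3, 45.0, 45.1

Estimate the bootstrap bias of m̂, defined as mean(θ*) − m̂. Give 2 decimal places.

mean(θ*) = (43.9 + 43.6 + 44.1 + 44.3 + 45.0 + 45.1) / 6 = 44.333
bias = 44.333 − 44.6

bias = −0.27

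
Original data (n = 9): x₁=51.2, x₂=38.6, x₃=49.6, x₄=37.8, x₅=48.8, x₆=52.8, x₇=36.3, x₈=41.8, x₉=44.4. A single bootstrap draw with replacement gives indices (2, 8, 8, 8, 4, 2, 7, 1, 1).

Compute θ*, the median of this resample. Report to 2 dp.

Resample values: 38.6, 41.8, 41.8, 41.8, 37.8, 38.6, 36.3, 51.2, 51.2.
Sorted: 36.3, 37.8, 38.6, 38.6, 41.8, 41.8, 41.8, 51.2, 51.2
Median = middle value = 41.80

θ* = 41.80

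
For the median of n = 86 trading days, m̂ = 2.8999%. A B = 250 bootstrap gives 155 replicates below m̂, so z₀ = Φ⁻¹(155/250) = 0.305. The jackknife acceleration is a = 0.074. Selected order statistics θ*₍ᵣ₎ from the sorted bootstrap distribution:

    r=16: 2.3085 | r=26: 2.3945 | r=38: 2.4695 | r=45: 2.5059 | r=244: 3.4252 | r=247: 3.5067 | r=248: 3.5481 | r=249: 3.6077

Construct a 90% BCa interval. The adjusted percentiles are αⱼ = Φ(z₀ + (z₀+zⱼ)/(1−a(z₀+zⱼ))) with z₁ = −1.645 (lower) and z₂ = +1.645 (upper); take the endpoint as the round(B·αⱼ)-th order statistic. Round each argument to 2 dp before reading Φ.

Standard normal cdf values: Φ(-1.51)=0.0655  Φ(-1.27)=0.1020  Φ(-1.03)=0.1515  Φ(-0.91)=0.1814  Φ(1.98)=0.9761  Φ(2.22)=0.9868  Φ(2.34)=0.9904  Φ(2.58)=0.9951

(2.5059, 3.6077)

Lower: z₀ + z₁ = 0.305 + (-1.645) = -1.340; 1 − a(z₀+z₁) = 1 − (0.074)(-1.340) = 1.0992; argument = 0.305 + (-1.340)/1.0992 = -0.9141 → -0.91.
α₁ = Φ(-0.91) = 0.1814; rank = round(250 × 0.1814) = 45; θ*₍45₎ = 2.5059.
Upper: z₀ + z₂ = 1.950; 1 − a(z₀+z₂) = 0.8557; argument = 2.5838 → 2.58; α₂ = 0.9951; rank = 249; θ*₍249₎ = 3.6077.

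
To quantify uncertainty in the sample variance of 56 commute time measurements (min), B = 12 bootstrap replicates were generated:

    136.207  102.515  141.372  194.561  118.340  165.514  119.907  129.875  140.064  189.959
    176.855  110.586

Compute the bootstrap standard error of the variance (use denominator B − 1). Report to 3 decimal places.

SE* = 30.998

Bootstrap SE is the standard deviation of the 12 replicate variances.
Mean of replicates: (136.207 + 102.515 + 141.372 + 194.561 + 118.340 + 165.514 + 119.907 + 129.875 + 140.064 + 189.959 + 176.855 + 110.586) / 12 = 1725.7550 / 12 = 143.8129
Sum of squared deviations: (−7.6059)² + (−41.2979)² + (−2.4409)² + (+50.7481)² + (−25.4729)² + (+21.7011)² + (−23.9059)² + (−13.9379)² + (−3.7489)² + (+46.1461)² + (+33.0421)² + (−33.2269)² = 10569.5814
Variance = 10569.5814 / 11 = 960.8710
SE* = √960.8710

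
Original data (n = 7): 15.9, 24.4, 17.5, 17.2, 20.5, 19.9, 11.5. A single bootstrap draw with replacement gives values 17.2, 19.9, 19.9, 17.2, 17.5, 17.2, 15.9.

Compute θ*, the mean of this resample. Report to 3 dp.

Mean = (17.2 + 19.9 + 19.9 + 17.2 + 17.5 + 17.2 + 15.9) / 7 = 124.80 / 7 = 17.829

θ* = 17.829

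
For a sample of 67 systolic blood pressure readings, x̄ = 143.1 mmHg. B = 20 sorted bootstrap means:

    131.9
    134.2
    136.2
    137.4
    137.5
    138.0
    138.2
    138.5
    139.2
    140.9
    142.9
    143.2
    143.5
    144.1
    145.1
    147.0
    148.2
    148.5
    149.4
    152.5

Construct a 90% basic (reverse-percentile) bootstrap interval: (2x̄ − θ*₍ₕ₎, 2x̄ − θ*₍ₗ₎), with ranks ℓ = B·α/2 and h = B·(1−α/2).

(136.8, 154.3)

Percentile endpoints at ranks 1 and 19: θ*₍1₎ = 131.9, θ*₍19₎ = 149.4.
Basic interval reflects these around x̄:
  lower = 2 × 143.1 − 149.4 = 136.8
  upper = 2 × 143.1 − 131.9 = 154.3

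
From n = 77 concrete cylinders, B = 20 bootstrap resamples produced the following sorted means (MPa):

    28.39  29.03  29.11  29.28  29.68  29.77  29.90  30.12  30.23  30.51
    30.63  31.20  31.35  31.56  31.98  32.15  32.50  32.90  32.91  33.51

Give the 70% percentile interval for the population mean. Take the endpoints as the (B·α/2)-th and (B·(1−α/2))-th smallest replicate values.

α = 0.30; lower rank = 20 × 0.150 = 3; upper rank = 20 × 0.850 = 17.
The 3rd smallest replicate is 29.11; the 17th is 32.50.

(29.11, 32.50)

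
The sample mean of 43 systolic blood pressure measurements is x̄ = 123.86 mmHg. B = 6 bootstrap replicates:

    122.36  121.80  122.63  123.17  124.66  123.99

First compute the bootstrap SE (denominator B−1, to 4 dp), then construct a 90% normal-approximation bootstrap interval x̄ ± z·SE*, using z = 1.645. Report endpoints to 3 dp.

(122.105, 125.615)

Mean of replicates = 123.1017; sum of squared deviations = 5.6891; SE* = √(5.6891/5) = 1.0667
Margin = 1.645 × 1.0667 = 1.7547
Interval: 123.86 ± 1.7547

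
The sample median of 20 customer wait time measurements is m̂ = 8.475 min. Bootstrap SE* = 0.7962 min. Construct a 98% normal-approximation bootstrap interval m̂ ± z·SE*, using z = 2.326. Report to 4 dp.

Margin = 2.326 × 0.7962 = 1.85196
Interval: 8.475 ± 1.85196

(6.6230, 10.3270)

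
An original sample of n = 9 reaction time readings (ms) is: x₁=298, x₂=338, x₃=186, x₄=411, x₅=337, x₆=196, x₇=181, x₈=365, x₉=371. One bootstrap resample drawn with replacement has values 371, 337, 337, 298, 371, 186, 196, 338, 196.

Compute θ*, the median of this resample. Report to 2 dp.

Sorted: 186, 196, 196, 298, 337, 337, 338, 371, 371
Median = middle value = 337.00

θ* = 337.00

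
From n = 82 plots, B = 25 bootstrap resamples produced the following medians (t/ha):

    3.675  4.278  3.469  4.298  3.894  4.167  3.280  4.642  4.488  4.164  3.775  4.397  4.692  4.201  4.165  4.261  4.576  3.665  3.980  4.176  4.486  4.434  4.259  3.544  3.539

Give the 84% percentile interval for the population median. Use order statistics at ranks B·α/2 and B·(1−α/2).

Sorted replicates: 3.280, 3.469, 3.539, 3.544, 3.665, 3.675, 3.775, 3.894, 3.980, 4.164, 4.165, 4.167, 4.176, 4.201, 4.259, 4.261, 4.278, 4.298, 4.397, 4.434, 4.486, 4.488, 4.576, 4.642, 4.692
α = 0.16; lower rank = 25 × 0.080 = 2; upper rank = 25 × 0.920 = 23.
The 2nd smallest replicate is 3.469; the 23rd is 4.576.

(3.469, 4.576)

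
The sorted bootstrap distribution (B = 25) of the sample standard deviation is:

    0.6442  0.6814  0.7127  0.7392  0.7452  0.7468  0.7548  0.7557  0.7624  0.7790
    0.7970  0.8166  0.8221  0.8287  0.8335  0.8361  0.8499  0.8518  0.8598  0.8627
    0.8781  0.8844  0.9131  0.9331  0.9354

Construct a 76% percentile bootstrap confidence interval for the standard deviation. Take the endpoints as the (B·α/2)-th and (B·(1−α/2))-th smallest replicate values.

(0.7127, 0.8844)

α = 0.24; lower rank = 25 × 0.120 = 3; upper rank = 25 × 0.880 = 22.
The 3rd smallest replicate is 0.7127; the 22nd is 0.8844.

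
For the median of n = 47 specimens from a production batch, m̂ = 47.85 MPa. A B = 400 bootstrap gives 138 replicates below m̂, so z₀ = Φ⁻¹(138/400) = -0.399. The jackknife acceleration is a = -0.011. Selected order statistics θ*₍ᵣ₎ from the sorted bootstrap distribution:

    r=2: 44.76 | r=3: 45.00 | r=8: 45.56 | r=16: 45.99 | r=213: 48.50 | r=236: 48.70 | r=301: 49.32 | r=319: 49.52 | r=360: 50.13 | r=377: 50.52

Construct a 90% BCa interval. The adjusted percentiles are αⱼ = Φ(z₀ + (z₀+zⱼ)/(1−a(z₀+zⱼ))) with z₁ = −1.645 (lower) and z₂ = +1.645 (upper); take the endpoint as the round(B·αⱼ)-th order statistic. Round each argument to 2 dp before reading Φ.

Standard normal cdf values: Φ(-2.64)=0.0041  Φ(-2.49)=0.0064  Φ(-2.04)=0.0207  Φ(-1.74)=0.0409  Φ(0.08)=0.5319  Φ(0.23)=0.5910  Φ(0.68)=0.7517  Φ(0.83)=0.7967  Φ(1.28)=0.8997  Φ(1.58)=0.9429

Lower: z₀ + z₁ = -0.399 + (-1.645) = -2.044; 1 − a(z₀+z₁) = 1 − (-0.011)(-2.044) = 0.9775; argument = -0.399 + (-2.044)/0.9775 = -2.4900 → -2.49.
α₁ = Φ(-2.49) = 0.0064; rank = round(400 × 0.0064) = 3; θ*₍3₎ = 45.00.
Upper: z₀ + z₂ = 1.246; 1 − a(z₀+z₂) = 1.0137; argument = 0.8302 → 0.83; α₂ = 0.7967; rank = 319; θ*₍319₎ = 49.52.

(45.00, 49.52)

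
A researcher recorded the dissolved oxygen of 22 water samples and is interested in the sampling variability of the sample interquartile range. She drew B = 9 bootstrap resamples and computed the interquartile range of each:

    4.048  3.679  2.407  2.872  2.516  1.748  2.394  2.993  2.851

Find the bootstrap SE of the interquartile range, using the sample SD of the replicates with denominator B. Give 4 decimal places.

SE* = 0.6559

Bootstrap SE is the standard deviation of the 9 replicate interquartile ranges.
Mean of replicates: (4.048 + 3.679 + 2.407 + 2.872 + 2.516 + 1.748 + 2.394 + 2.993 + 2.851) / 9 = 25.50800 / 9 = 2.83422
Sum of squared deviations: (+1.21378)² + (+0.84478)² + (−0.42722)² + (+0.03778)² + (−0.31822)² + (−1.08622)² + (−0.44022)² + (+0.15878)² + (+0.01678)² = 3.87128
Variance = 3.87128 / 9 = 0.43014
SE* = √0.43014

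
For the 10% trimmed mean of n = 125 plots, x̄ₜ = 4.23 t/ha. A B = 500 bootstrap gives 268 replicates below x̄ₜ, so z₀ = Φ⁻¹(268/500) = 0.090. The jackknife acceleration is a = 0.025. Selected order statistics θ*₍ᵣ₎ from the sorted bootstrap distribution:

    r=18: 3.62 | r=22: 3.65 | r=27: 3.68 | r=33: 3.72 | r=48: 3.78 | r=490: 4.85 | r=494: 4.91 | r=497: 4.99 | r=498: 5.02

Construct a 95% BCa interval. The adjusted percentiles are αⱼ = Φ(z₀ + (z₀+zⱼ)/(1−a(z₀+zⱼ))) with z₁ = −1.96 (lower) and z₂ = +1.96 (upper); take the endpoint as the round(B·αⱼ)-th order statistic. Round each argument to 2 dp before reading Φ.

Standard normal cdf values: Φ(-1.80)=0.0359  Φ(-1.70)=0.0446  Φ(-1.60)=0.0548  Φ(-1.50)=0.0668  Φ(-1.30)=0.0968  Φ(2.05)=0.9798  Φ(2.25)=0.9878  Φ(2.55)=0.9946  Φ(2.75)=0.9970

Lower: z₀ + z₁ = 0.090 + (-1.960) = -1.870; 1 − a(z₀+z₁) = 1 − (0.025)(-1.870) = 1.0468; argument = 0.090 + (-1.870)/1.0468 = -1.6965 → -1.70.
α₁ = Φ(-1.70) = 0.0446; rank = round(500 × 0.0446) = 22; θ*₍22₎ = 3.65.
Upper: z₀ + z₂ = 2.050; 1 − a(z₀+z₂) = 0.9487; argument = 2.2507 → 2.25; α₂ = 0.9878; rank = 494; θ*₍494₎ = 4.91.

(3.65, 4.91)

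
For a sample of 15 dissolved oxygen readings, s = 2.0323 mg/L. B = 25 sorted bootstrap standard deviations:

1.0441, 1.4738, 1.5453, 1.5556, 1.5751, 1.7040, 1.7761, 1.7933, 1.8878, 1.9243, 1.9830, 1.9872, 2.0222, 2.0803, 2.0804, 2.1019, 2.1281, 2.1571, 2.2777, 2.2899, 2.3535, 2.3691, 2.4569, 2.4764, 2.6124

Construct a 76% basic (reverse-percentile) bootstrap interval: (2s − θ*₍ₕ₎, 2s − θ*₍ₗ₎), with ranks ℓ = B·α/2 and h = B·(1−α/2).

Percentile endpoints at ranks 3 and 22: θ*₍3₎ = 1.5453, θ*₍22₎ = 2.3691.
Basic interval reflects these around s:
  lower = 2 × 2.0323 − 2.3691 = 1.6955
  upper = 2 × 2.0323 − 1.5453 = 2.5193

(1.6955, 2.5193)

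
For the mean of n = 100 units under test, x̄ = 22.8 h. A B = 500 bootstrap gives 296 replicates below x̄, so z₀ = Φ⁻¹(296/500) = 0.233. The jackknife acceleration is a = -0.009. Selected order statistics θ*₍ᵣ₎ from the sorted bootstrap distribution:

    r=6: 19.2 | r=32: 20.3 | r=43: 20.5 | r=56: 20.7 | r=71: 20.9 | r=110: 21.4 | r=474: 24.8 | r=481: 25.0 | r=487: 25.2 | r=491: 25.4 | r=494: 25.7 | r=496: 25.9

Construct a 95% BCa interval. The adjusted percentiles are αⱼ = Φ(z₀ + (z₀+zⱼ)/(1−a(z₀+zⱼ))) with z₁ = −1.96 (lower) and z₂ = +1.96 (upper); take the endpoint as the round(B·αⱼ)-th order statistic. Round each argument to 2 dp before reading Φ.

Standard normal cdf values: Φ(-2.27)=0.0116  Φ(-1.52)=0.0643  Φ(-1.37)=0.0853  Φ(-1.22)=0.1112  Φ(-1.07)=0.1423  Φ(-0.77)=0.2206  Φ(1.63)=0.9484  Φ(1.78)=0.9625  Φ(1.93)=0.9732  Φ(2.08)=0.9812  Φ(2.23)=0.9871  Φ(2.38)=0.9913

(20.3, 25.9)

Lower: z₀ + z₁ = 0.233 + (-1.960) = -1.727; 1 − a(z₀+z₁) = 1 − (-0.009)(-1.727) = 0.9845; argument = 0.233 + (-1.727)/0.9845 = -1.5213 → -1.52.
α₁ = Φ(-1.52) = 0.0643; rank = round(500 × 0.0643) = 32; θ*₍32₎ = 20.3.
Upper: z₀ + z₂ = 2.193; 1 − a(z₀+z₂) = 1.0197; argument = 2.3836 → 2.38; α₂ = 0.9913; rank = 496; θ*₍496₎ = 25.9.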